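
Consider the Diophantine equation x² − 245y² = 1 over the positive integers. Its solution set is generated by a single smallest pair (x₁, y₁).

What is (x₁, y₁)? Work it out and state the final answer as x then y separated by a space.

51841 3312

d=245: √d = [15; 1,1,1,7,6,7,1,1,1,30] (ℓ=10, even), read p_9/q_9
a_0=15:  p_0=15·1+0=15,  q_0=15·0+1=1
a_1=1:  p_1=1·15+1=16,  q_1=1·1+0=1
…
a_4=7:  p_4=7·47+31=360,  q_4=7·3+2=23
a_5=6:  p_5=6·360+47=2207,  q_5=6·23+3=141
…
a_8=1:  p_8=1·18016+15809=33825,  q_8=1·1151+1010=2161
a_9=1:  p_9=1·33825+18016=51841,  q_9=1·2161+1151=3312
(x₁, y₁) = (51841, 3312);  51841² − 245·3312² = 1 ✓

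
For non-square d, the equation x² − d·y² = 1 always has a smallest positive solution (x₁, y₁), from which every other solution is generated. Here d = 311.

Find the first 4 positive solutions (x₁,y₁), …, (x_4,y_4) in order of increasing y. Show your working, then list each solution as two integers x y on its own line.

[17; 1,1,1,2,1,…,1,1,34] for √311; ℓ=16 ⇒ convergent index 15
k=0  a_k=17  p_k/q_k = 17/1
k=1  a_k=1  p_k/q_k = 18/1
k=2  a_k=1  p_k/q_k = 35/2
k=3  a_k=1  p_k/q_k = 53/3
k=4  a_k=2  p_k/q_k = 141/8
k=5  a_k=1  p_k/q_k = 194/11
k=6  a_k=6  p_k/q_k = 1305/74
…
k=8  a_k=17  p_k/q_k = 71158/4035
k=9  a_k=3  p_k/q_k = 217583/12338
k=10  a_k=6  p_k/q_k = 1376656/78063
k=11  a_k=1  p_k/q_k = 1594239/90401
k=12  a_k=2  p_k/q_k = 4565134/258865
k=13  a_k=1  p_k/q_k = 6159373/349266
k=14  a_k=1  p_k/q_k = 10724507/608131
k=15  a_k=1  p_k/q_k = 16883880/957397
→ (16883880, 957397).  Check: 16883880²=285065403854400, 311·957397²=285065403854399, difference 1.
(x_2, y_2) = (16883880·16883880 + 311·957397·957397, 16883880·957397 + 957397·16883880) = (570130807708799, 32329152120720)
(x_3, y_3) = (16883880·570130807708799 + 311·957397·32329152120720, 16883880·32329152120720 + 957397·570130807708799) = (19252040283316857636360, 1091683049815963029803)
(x_4, y_4) = (16883880·19252040283316857636360 + 311·957397·1091683049815963029803, 16883880·1091683049815963029803 + 957397·19252040283316857636360) = (650098275797375082487964044801, 36863691222253451430108430560)

16883880 957397
570130807708799 32329152120720
19252040283316857636360 1091683049815963029803
650098275797375082487964044801 36863691222253451430108430560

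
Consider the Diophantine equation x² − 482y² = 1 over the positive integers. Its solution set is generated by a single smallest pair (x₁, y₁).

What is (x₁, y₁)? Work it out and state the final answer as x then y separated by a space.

483 22

d=482: √d = [21; 1,20,1,42] (ℓ=4, even), read p_3/q_3
k=0  a_k=21  p_k/q_k = 21/1
…
k=2  a_k=20  p_k/q_k = 461/21
k=3  a_k=1  p_k/q_k = 483/22
→ (483, 22).  Check: 483²=233289, 482·22²=233288, difference 1.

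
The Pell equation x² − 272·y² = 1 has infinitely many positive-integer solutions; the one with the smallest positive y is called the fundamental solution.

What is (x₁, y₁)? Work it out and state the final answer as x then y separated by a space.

33 2

√272 = [16; 2,32, …], period ℓ=2 (even) → k=1
i=0: a=16 ⇒ p=16, q=1
i=1: a=2 ⇒ p=33, q=2
(x₁, y₁) = (33, 2);  33² − 272·2² = 1 ✓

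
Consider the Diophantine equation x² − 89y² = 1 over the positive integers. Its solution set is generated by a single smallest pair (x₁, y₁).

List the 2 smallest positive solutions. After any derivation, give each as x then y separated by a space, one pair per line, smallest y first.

√89 → a₀=9, period (2,3,3,2,18); ℓ=5 odd so k=9
k=0  a_k=9  p_k/q_k = 9/1
…
k=3  a_k=3  p_k/q_k = 217/23
k=4  a_k=2  p_k/q_k = 500/53
k=5  a_k=18  p_k/q_k = 9217/977
k=6  a_k=2  p_k/q_k = 18934/2007
k=7  a_k=3  p_k/q_k = 66019/6998
k=8  a_k=3  p_k/q_k = 216991/23001
k=9  a_k=2  p_k/q_k = 500001/53000
fundamental: x₁=500001, y₁=53000  (since 250001000001 − 89·2809000000 = 1)
k=2:  x_2 = 500001·500001+89·53000·53000 = 500002000001,  y_2 = 500001·53000+53000·500001 = 53000106000

500001 53000
500002000001 53000106000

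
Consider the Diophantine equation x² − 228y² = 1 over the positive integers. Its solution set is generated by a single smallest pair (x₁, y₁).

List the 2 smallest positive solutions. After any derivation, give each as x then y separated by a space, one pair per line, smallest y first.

151 10
45601 3020

√228 → a₀=15, period (10,30); ℓ=2 even so k=1
i=0: a=15 ⇒ p=15, q=1
i=1: a=10 ⇒ p=151, q=10
(x₁, y₁) = (151, 10);  151² − 228·10² = 1 ✓
n=2: (151,10)∘(151,10) = (151·151+228·10·10, 151·10+10·151) = (45601,3020)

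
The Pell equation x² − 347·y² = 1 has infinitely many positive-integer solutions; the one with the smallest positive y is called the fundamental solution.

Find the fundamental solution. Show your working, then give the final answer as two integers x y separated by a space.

√347 → a₀=18, period (1,1,1,2,4,…,1,1,36); ℓ=14 even so k=13
a_0=18:  p_0=18·1+0=18,  q_0=18·0+1=1
…
a_3=1:  p_3=1·37+19=56,  q_3=1·2+1=3
a_4=2:  p_4=2·56+37=149,  q_4=2·3+2=8
a_5=4:  p_5=4·149+56=652,  q_5=4·8+3=35
a_6=1:  p_6=1·652+149=801,  q_6=1·35+8=43
a_7=17:  p_7=17·801+652=14269,  q_7=17·43+35=766
a_8=1:  p_8=1·14269+801=15070,  q_8=1·766+43=809
…
a_10=2:  p_10=2·74549+15070=164168,  q_10=2·4002+809=8813
a_11=1:  p_11=1·164168+74549=238717,  q_11=1·8813+4002=12815
a_12=1:  p_12=1·238717+164168=402885,  q_12=1·12815+8813=21628
a_13=1:  p_13=1·402885+238717=641602,  q_13=1·21628+12815=34443
→ (641602, 34443).  Check: 641602²=411653126404, 347·34443²=411653126403, difference 1.

641602 34443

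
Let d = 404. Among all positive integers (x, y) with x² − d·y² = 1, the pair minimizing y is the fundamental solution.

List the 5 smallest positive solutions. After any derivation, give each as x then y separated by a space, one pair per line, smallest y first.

√404 → a₀=20, period (10,40); ℓ=2 even so k=1
k=0  a_k=20  p_k/q_k = 20/1
k=1  a_k=10  p_k/q_k = 201/10
→ (201, 10).  Check: 201²=40401, 404·10²=40400, difference 1.
(x_2, y_2) = (201·201 + 404·10·10, 201·10 + 10·201) = (80801, 4020)
(x_3, y_3) = (201·80801 + 404·10·4020, 201·4020 + 10·80801) = (32481801, 1616030)
(x_4, y_4) = (201·32481801 + 404·10·1616030, 201·1616030 + 10·32481801) = (13057603201, 649640040)
(x_5, y_5) = (201·13057603201 + 404·10·649640040, 201·649640040 + 10·13057603201) = (5249124005001, 261153680050)

201 10
80801 4020
32481801 1616030
13057603201 649640040
5249124005001 261153680050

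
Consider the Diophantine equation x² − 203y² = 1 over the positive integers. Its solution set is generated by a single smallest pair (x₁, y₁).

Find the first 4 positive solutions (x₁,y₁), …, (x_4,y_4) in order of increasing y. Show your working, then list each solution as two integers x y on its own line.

57 4
6497 456
740601 51980
84422017 5925264

√203 = [14; 4,28, …], period ℓ=2 (even) → k=1
k=0  a_k=14  p_k/q_k = 14/1
k=1  a_k=4  p_k/q_k = 57/4
fundamental: x₁=57, y₁=4  (since 3249 − 203·16 = 1)
(x_2, y_2) = (57·57 + 203·4·4, 57·4 + 4·57) = (6497, 456)
(x_3, y_3) = (57·6497 + 203·4·456, 57·456 + 4·6497) = (740601, 51980)
(x_4, y_4) = (57·740601 + 203·4·51980, 57·51980 + 4·740601) = (84422017, 5925264)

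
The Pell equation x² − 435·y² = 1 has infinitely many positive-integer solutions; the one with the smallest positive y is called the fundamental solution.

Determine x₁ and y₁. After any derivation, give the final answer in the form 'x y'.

√435 = [20; 1,5,1,40, …], period ℓ=4 (even) → k=3
a_0=20:  p_0=20·1+0=20,  q_0=20·0+1=1
…
a_2=5:  p_2=5·21+20=125,  q_2=5·1+1=6
a_3=1:  p_3=1·125+21=146,  q_3=1·6+1=7
→ (146, 7).  Check: 146²=21316, 435·7²=21315, difference 1.

146 7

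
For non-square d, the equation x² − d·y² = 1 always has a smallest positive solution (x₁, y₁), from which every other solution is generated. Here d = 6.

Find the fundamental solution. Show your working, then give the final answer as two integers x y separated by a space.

√6 = [2; 2,4, …], period ℓ=2 (even) → k=1
i=0: a=2 ⇒ p=2, q=1
i=1: a=2 ⇒ p=5, q=2
→ (5, 2).  Check: 5²=25, 6·2²=24, difference 1.

5 2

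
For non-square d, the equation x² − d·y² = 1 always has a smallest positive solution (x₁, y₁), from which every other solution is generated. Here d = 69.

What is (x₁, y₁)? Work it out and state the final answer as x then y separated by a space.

7775 936

[8; 3,3,1,4,1,3,3,16] for √69; ℓ=8 ⇒ convergent index 7
a_0=8:  p_0=8·1+0=8,  q_0=8·0+1=1
a_1=3:  p_1=3·8+1=25,  q_1=3·1+0=3
a_2=3:  p_2=3·25+8=83,  q_2=3·3+1=10
a_3=1:  p_3=1·83+25=108,  q_3=1·10+3=13
a_4=4:  p_4=4·108+83=515,  q_4=4·13+10=62
a_5=1:  p_5=1·515+108=623,  q_5=1·62+13=75
a_6=3:  p_6=3·623+515=2384,  q_6=3·75+62=287
a_7=3:  p_7=3·2384+623=7775,  q_7=3·287+75=936
→ (7775, 936).  Check: 7775²=60450625, 69·936²=60450624, difference 1.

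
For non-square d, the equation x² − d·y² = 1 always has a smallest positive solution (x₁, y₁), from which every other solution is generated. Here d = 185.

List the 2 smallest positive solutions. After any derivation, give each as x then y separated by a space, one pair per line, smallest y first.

9249 680
171088001 12578640

[13; 1,1,1,1,26] for √185; ℓ=5 ⇒ convergent index 9
k=0  a_k=13  p_k/q_k = 13/1
k=1  a_k=1  p_k/q_k = 14/1
k=2  a_k=1  p_k/q_k = 27/2
k=3  a_k=1  p_k/q_k = 41/3
k=4  a_k=1  p_k/q_k = 68/5
k=5  a_k=26  p_k/q_k = 1809/133
k=6  a_k=1  p_k/q_k = 1877/138
k=7  a_k=1  p_k/q_k = 3686/271
k=8  a_k=1  p_k/q_k = 5563/409
k=9  a_k=1  p_k/q_k = 9249/680
fundamental: x₁=9249, y₁=680  (since 85544001 − 185·462400 = 1)
(x_2, y_2) = (9249·9249 + 185·680·680, 9249·680 + 680·9249) = (171088001, 12578640)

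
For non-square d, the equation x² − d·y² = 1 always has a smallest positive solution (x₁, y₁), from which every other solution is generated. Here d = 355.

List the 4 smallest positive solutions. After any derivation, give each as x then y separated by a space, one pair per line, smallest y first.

954809 50676
1823320452961 96771801768
3481845556741524089 184797174548553948
6648994948371812427335041 352892010866963721270096

[18; 1,5,3,3,1,6,1,3,3,5,1,36] for √355; ℓ=12 ⇒ convergent index 11
k=0  a_k=18  p_k/q_k = 18/1
k=1  a_k=1  p_k/q_k = 19/1
…
k=3  a_k=3  p_k/q_k = 358/19
k=4  a_k=3  p_k/q_k = 1187/63
…
k=6  a_k=6  p_k/q_k = 10457/555
k=7  a_k=1  p_k/q_k = 12002/637
k=8  a_k=3  p_k/q_k = 46463/2466
…
k=10  a_k=5  p_k/q_k = 803418/42641
k=11  a_k=1  p_k/q_k = 954809/50676
fundamental: x₁=954809, y₁=50676  (since 911660226481 − 355·2568056976 = 1)
(x_2, y_2) = (954809·954809 + 355·50676·50676, 954809·50676 + 50676·954809) = (1823320452961, 96771801768)
(x_3, y_3) = (954809·1823320452961 + 355·50676·96771801768, 954809·96771801768 + 50676·1823320452961) = (3481845556741524089, 184797174548553948)
(x_4, y_4) = (954809·3481845556741524089 + 355·50676·184797174548553948, 954809·184797174548553948 + 50676·3481845556741524089) = (6648994948371812427335041, 352892010866963721270096)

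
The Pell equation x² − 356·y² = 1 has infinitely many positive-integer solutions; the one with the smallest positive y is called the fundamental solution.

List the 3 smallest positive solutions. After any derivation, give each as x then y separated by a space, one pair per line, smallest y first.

[18; 1,6,1,1,2,…,6,1,36] for √356; ℓ=14 ⇒ convergent index 13
k=0  a_k=18  p_k/q_k = 18/1
…
k=2  a_k=6  p_k/q_k = 132/7
…
k=4  a_k=1  p_k/q_k = 283/15
…
k=7  a_k=8  p_k/q_k = 8717/462
…
k=9  a_k=2  p_k/q_k = 28151/1492
…
k=12  a_k=6  p_k/q_k = 433982/23001
k=13  a_k=1  p_k/q_k = 500001/26500
→ (500001, 26500).  Check: 500001²=250001000001, 356·26500²=250001000000, difference 1.
n=2: (500001,26500)∘(500001,26500) = (500001·500001+356·26500·26500, 500001·26500+26500·500001) = (500002000001,26500053000)
n=3: (500002000001,26500053000)∘(500001,26500) = (500001·500002000001+356·26500·26500053000, 500001·26500053000+26500·500002000001) = (500003000004500001,26500106000079500)

500001 26500
500002000001 26500053000
500003000004500001 26500106000079500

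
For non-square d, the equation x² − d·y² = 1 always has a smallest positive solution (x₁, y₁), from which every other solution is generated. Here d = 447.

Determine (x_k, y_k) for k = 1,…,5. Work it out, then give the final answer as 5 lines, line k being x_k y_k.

148 7
43807 2072
12966724 613305
3838106497 181536208
1136066556388 53734104263

d=447: √d = [21; 7,42] (ℓ=2, even), read p_1/q_1
a_0=21:  p_0=21·1+0=21,  q_0=21·0+1=1
a_1=7:  p_1=7·21+1=148,  q_1=7·1+0=7
→ (148, 7).  Check: 148²=21904, 447·7²=21903, difference 1.
(148+7√447)^2 = 43807 + 2072√447
(148+7√447)^3 = 12966724 + 613305√447
(148+7√447)^4 = 3838106497 + 181536208√447
(148+7√447)^5 = 1136066556388 + 53734104263√447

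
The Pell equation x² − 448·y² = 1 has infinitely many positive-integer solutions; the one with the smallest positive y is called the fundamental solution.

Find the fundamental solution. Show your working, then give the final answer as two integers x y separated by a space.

d=448: √d = [21; 6,42] (ℓ=2, even), read p_1/q_1
k=0  a_k=21  p_k/q_k = 21/1
k=1  a_k=6  p_k/q_k = 127/6
→ (127, 6).  Check: 127²=16129, 448·6²=16128, difference 1.

127 6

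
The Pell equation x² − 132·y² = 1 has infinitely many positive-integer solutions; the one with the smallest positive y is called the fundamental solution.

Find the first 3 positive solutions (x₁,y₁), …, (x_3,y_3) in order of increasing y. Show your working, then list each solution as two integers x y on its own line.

23 2
1057 92
48599 4230

√132 = [11; 2,22, …], period ℓ=2 (even) → k=1
i=0: a=11 ⇒ p=11, q=1
i=1: a=2 ⇒ p=23, q=2
→ (23, 2).  Check: 23²=529, 132·2²=528, difference 1.
(x_2, y_2) = (23·23 + 132·2·2, 23·2 + 2·23) = (1057, 92)
(x_3, y_3) = (23·1057 + 132·2·92, 23·92 + 2·1057) = (48599, 4230)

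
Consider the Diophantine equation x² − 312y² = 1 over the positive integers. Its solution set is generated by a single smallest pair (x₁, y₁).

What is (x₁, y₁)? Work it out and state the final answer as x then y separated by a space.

√312 = [17; 1,1,1,34, …], period ℓ=4 (even) → k=3
i=0: a=17 ⇒ p=17, q=1
…
i=2: a=1 ⇒ p=35, q=2
i=3: a=1 ⇒ p=53, q=3
fundamental: x₁=53, y₁=3  (since 2809 − 312·9 = 1)

53 3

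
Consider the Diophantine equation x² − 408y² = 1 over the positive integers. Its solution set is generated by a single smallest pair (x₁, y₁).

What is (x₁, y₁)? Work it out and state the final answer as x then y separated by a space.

101 5

[20; 5,40] for √408; ℓ=2 ⇒ convergent index 1
k=0  a_k=20  p_k/q_k = 20/1
k=1  a_k=5  p_k/q_k = 101/5
fundamental: x₁=101, y₁=5  (since 10201 − 408·25 = 1)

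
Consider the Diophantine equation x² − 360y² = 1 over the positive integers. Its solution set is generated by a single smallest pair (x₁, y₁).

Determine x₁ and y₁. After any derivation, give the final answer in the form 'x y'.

√360 → a₀=18, period (1,36); ℓ=2 even so k=1
a_0=18:  p_0=18·1+0=18,  q_0=18·0+1=1
a_1=1:  p_1=1·18+1=19,  q_1=1·1+0=1
fundamental: x₁=19, y₁=1  (since 361 − 360·1 = 1)

19 1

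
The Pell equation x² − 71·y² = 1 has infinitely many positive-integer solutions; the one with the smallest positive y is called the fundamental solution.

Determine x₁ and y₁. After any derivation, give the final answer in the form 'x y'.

3480 413

[8; 2,2,1,7,1,2,2,16] for √71; ℓ=8 ⇒ convergent index 7
step 0: (8, 1)  from 8·(1,0) + (0,1)
…
step 3: (59, 7)  from 1·(42,5) + (17,2)
…
step 6: (1483, 176)  from 2·(514,61) + (455,54)
step 7: (3480, 413)  from 2·(1483,176) + (514,61)
(x₁, y₁) = (3480, 413);  3480² − 71·413² = 1 ✓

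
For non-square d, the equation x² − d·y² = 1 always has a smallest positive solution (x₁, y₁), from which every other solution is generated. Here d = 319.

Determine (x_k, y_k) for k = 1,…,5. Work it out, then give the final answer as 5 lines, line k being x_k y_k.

d=319: √d = [17; 1,6,5,1,4,…,6,1,34] (ℓ=14, even), read p_13/q_13
step 0: (17, 1)  from 17·(1,0) + (0,1)
…
step 3: (643, 36)  from 5·(125,7) + (18,1)
step 4: (768, 43)  from 1·(643,36) + (125,7)
step 5: (3715, 208)  from 4·(768,43) + (643,36)
step 6: (11913, 667)  from 3·(3715,208) + (768,43)
step 7: (15628, 875)  from 1·(11913,667) + (3715,208)
step 8: (58797, 3292)  from 3·(15628,875) + (11913,667)
…
step 10: (309613, 17335)  from 1·(250816,14043) + (58797,3292)
step 11: (1798881, 100718)  from 5·(309613,17335) + (250816,14043)
step 12: (11102899, 621643)  from 6·(1798881,100718) + (309613,17335)
step 13: (12901780, 722361)  from 1·(11102899,621643) + (1798881,100718)
fundamental: x₁=12901780, y₁=722361  (since 166455927168400 − 319·521805414321 = 1)
(12901780+722361√319)^2 = 332911854336799 + 18639485405160√319
(12901780+722361√319)^3 = 8590311008090840302660 + 480965080021169647239√319
(12901780+722361√319)^4 = 221660605515932150288251132801 + 12410611300231033623224965680√319
(12901780+722361√319)^5 = 5719632734066677605580897309458268900 + 320237953322189008993822774252173561√319

12901780 722361
332911854336799 18639485405160
8590311008090840302660 480965080021169647239
221660605515932150288251132801 12410611300231033623224965680
5719632734066677605580897309458268900 320237953322189008993822774252173561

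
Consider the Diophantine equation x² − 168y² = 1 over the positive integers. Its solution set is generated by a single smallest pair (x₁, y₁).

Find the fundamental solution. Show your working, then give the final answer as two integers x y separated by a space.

[12; 1,24] for √168; ℓ=2 ⇒ convergent index 1
i=0: a=12 ⇒ p=12, q=1
i=1: a=1 ⇒ p=13, q=1
(x₁, y₁) = (13, 1);  13² − 168·1² = 1 ✓

13 1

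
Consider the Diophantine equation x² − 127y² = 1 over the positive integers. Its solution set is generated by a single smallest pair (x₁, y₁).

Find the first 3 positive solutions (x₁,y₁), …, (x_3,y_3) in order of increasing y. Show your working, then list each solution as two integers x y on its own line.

4730624 419775
44757606858751 3971595379200
423462818377139450624 37576248838264821825

√127 → a₀=11, period (3,1,2,2,7,11,7,2,2,1,3,22); ℓ=12 even so k=11
k=0  a_k=11  p_k/q_k = 11/1
…
k=2  a_k=1  p_k/q_k = 45/4
k=3  a_k=2  p_k/q_k = 124/11
k=4  a_k=2  p_k/q_k = 293/26
k=5  a_k=7  p_k/q_k = 2175/193
…
k=8  a_k=2  p_k/q_k = 367620/32621
…
k=10  a_k=1  p_k/q_k = 1274561/113099
k=11  a_k=3  p_k/q_k = 4730624/419775
fundamental: x₁=4730624, y₁=419775  (since 22378803429376 − 127·176211050625 = 1)
(x_2, y_2) = (4730624·4730624 + 127·419775·419775, 4730624·419775 + 419775·4730624) = (44757606858751, 3971595379200)
(x_3, y_3) = (4730624·44757606858751 + 127·419775·3971595379200, 4730624·3971595379200 + 419775·44757606858751) = (423462818377139450624, 37576248838264821825)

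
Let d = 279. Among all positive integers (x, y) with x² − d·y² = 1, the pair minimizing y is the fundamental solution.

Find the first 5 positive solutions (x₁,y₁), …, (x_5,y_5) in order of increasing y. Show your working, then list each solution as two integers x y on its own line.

d=279: √d = [16; 1,2,2,1,2,2,1,32] (ℓ=8, even), read p_7/q_7
k=0  a_k=16  p_k/q_k = 16/1
k=1  a_k=1  p_k/q_k = 17/1
k=2  a_k=2  p_k/q_k = 50/3
…
k=5  a_k=2  p_k/q_k = 451/27
k=6  a_k=2  p_k/q_k = 1069/64
k=7  a_k=1  p_k/q_k = 1520/91
fundamental: x₁=1520, y₁=91  (since 2310400 − 279·8281 = 1)
(1520+91√279)^2 = 4620799 + 276640√279
(1520+91√279)^3 = 14047227440 + 840985509√279
(1520+91√279)^4 = 42703566796801 + 2556595670720√279
(1520+91√279)^5 = 129818829015047600 + 7772049998003291√279

1520 91
4620799 276640
14047227440 840985509
42703566796801 2556595670720
129818829015047600 7772049998003291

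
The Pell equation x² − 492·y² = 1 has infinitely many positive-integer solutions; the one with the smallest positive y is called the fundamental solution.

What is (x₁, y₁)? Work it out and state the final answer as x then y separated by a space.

29767 1342

√492 = [22; 5,1,1,10,1,1,5,44, …], period ℓ=8 (even) → k=7
k=0  a_k=22  p_k/q_k = 22/1
…
k=4  a_k=10  p_k/q_k = 2573/116
k=5  a_k=1  p_k/q_k = 2817/127
k=6  a_k=1  p_k/q_k = 5390/243
k=7  a_k=5  p_k/q_k = 29767/1342
fundamental: x₁=29767, y₁=1342  (since 886074289 − 492·1800964 = 1)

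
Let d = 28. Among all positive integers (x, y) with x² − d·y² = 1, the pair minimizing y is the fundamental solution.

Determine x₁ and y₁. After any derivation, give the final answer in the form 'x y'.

127 24

√28 = [5; 3,2,3,10, …], period ℓ=4 (even) → k=3
a_0=5:  p_0=5·1+0=5,  q_0=5·0+1=1
a_1=3:  p_1=3·5+1=16,  q_1=3·1+0=3
a_2=2:  p_2=2·16+5=37,  q_2=2·3+1=7
a_3=3:  p_3=3·37+16=127,  q_3=3·7+3=24
(x₁, y₁) = (127, 24);  127² − 28·24² = 1 ✓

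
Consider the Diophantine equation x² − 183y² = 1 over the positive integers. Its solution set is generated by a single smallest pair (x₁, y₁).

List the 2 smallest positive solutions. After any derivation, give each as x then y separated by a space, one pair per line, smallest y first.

[13; 1,1,8,1,1,26] for √183; ℓ=6 ⇒ convergent index 5
step 0: (13, 1)  from 13·(1,0) + (0,1)
step 1: (14, 1)  from 1·(13,1) + (1,0)
step 2: (27, 2)  from 1·(14,1) + (13,1)
step 3: (230, 17)  from 8·(27,2) + (14,1)
step 4: (257, 19)  from 1·(230,17) + (27,2)
step 5: (487, 36)  from 1·(257,19) + (230,17)
(x₁, y₁) = (487, 36);  487² − 183·36² = 1 ✓
(487+36√183)^2 = 474337 + 35064√183

487 36
474337 35064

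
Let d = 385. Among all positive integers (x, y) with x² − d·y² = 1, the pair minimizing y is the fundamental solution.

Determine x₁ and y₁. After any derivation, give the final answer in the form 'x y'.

95831 4884

√385 = [19; 1,1,1,1,1,…,1,1,38, …], period ℓ=16 (even) → k=15
k=0  a_k=19  p_k/q_k = 19/1
…
k=2  a_k=1  p_k/q_k = 39/2
k=3  a_k=1  p_k/q_k = 59/3
k=4  a_k=1  p_k/q_k = 98/5
k=5  a_k=1  p_k/q_k = 157/8
…
k=8  a_k=2  p_k/q_k = 2021/103
k=9  a_k=1  p_k/q_k = 2747/140
…
k=12  a_k=1  p_k/q_k = 23271/1186
k=13  a_k=1  p_k/q_k = 36280/1849
k=14  a_k=1  p_k/q_k = 59551/3035
k=15  a_k=1  p_k/q_k = 95831/4884
fundamental: x₁=95831, y₁=4884  (since 9183580561 − 385·23853456 = 1)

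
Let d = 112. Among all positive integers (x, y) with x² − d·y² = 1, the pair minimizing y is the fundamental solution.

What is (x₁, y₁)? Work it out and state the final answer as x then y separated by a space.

[10; 1,1,2,1,1,20] for √112; ℓ=6 ⇒ convergent index 5
a_0=10:  p_0=10·1+0=10,  q_0=10·0+1=1
a_1=1:  p_1=1·10+1=11,  q_1=1·1+0=1
…
a_3=2:  p_3=2·21+11=53,  q_3=2·2+1=5
a_4=1:  p_4=1·53+21=74,  q_4=1·5+2=7
a_5=1:  p_5=1·74+53=127,  q_5=1·7+5=12
(x₁, y₁) = (127, 12);  127² − 112·12² = 1 ✓

127 12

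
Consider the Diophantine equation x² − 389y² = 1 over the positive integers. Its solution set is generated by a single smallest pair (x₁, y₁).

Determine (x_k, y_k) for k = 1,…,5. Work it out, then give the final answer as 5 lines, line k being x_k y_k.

d=389: √d = [19; 1,2,1,1,1,1,2,1,38] (ℓ=9, odd), read p_17/q_17
k=0  a_k=19  p_k/q_k = 19/1
…
k=2  a_k=2  p_k/q_k = 59/3
k=3  a_k=1  p_k/q_k = 79/4
k=4  a_k=1  p_k/q_k = 138/7
k=5  a_k=1  p_k/q_k = 217/11
k=6  a_k=1  p_k/q_k = 355/18
k=7  a_k=2  p_k/q_k = 927/47
…
k=9  a_k=38  p_k/q_k = 49643/2517
k=10  a_k=1  p_k/q_k = 50925/2582
k=11  a_k=2  p_k/q_k = 151493/7681
…
k=13  a_k=1  p_k/q_k = 353911/17944
…
k=15  a_k=1  p_k/q_k = 910240/46151
k=16  a_k=2  p_k/q_k = 2376809/120509
k=17  a_k=1  p_k/q_k = 3287049/166660
(x₁, y₁) = (3287049, 166660);  3287049² − 389·166660² = 1 ✓
(3287049+166660√389)^2 = 21609382256801 + 1095639172680√389
(3287049+166660√389)^3 = 142062196675667653449 + 7202839293837075980√389
(3287049+166660√389)^4 = 933930803041091759821507201 + 47352171395934637886793360√389
(3287049+166660√389)^5 = 6139752624410693193862375179426249 + 311297815269663908222998617313300√389

3287049 166660
21609382256801 1095639172680
142062196675667653449 7202839293837075980
933930803041091759821507201 47352171395934637886793360
6139752624410693193862375179426249 311297815269663908222998617313300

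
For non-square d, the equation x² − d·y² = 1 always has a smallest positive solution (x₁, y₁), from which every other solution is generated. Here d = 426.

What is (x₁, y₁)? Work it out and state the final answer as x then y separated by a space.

√426 = [20; 1,1,1,3,2,6,2,3,1,1,1,40, …], period ℓ=12 (even) → k=11
i=0: a=20 ⇒ p=20, q=1
…
i=5: a=2 ⇒ p=516, q=25
…
i=10: a=1 ⇒ p=56780, q=2751
i=11: a=1 ⇒ p=88751, q=4300
→ (88751, 4300).  Check: 88751²=7876740001, 426·4300²=7876740000, difference 1.

88751 4300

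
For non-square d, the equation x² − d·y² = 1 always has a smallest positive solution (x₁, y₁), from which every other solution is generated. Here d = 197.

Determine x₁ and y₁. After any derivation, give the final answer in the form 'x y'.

d=197: √d = [14; 28] (ℓ=1, odd), read p_1/q_1
step 0: (14, 1)  from 14·(1,0) + (0,1)
step 1: (393, 28)  from 28·(14,1) + (1,0)
fundamental: x₁=393, y₁=28  (since 154449 − 197·784 = 1)

393 28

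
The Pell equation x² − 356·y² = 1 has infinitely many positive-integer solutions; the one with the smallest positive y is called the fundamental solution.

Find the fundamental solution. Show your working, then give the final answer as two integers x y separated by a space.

500001 26500

√356 → a₀=18, period (1,6,1,1,2,…,6,1,36); ℓ=14 even so k=13
a_0=18:  p_0=18·1+0=18,  q_0=18·0+1=1
…
a_3=1:  p_3=1·132+19=151,  q_3=1·7+1=8
a_4=1:  p_4=1·151+132=283,  q_4=1·8+7=15
…
a_6=1:  p_6=1·717+283=1000,  q_6=1·38+15=53
a_7=8:  p_7=8·1000+717=8717,  q_7=8·53+38=462
…
a_10=1:  p_10=1·28151+9717=37868,  q_10=1·1492+515=2007
a_11=1:  p_11=1·37868+28151=66019,  q_11=1·2007+1492=3499
a_12=6:  p_12=6·66019+37868=433982,  q_12=6·3499+2007=23001
a_13=1:  p_13=1·433982+66019=500001,  q_13=1·23001+3499=26500
(x₁, y₁) = (500001, 26500);  500001² − 356·26500² = 1 ✓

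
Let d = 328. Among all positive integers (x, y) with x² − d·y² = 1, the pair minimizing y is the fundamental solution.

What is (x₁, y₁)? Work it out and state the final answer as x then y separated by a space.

163 9

d=328: √d = [18; 9,36] (ℓ=2, even), read p_1/q_1
a_0=18:  p_0=18·1+0=18,  q_0=18·0+1=1
a_1=9:  p_1=9·18+1=163,  q_1=9·1+0=9
→ (163, 9).  Check: 163²=26569, 328·9²=26568, difference 1.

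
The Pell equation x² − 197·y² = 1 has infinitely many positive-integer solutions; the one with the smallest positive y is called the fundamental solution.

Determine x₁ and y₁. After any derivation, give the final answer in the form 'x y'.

d=197: √d = [14; 28] (ℓ=1, odd), read p_1/q_1
i=0: a=14 ⇒ p=14, q=1
i=1: a=28 ⇒ p=393, q=28
(x₁, y₁) = (393, 28);  393² − 197·28² = 1 ✓

393 28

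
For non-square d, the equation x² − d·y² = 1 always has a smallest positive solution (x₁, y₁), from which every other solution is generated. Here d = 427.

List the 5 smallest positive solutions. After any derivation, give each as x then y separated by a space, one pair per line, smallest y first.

[20; 1,1,1,40] for √427; ℓ=4 ⇒ convergent index 3
a_0=20:  p_0=20·1+0=20,  q_0=20·0+1=1
…
a_2=1:  p_2=1·21+20=41,  q_2=1·1+1=2
a_3=1:  p_3=1·41+21=62,  q_3=1·2+1=3
→ (62, 3).  Check: 62²=3844, 427·3²=3843, difference 1.
n=2: (62,3)∘(62,3) = (62·62+427·3·3, 62·3+3·62) = (7687,372)
n=3: (7687,372)∘(62,3) = (62·7687+427·3·372, 62·372+3·7687) = (953126,46125)
n=4: (953126,46125)∘(62,3) = (62·953126+427·3·46125, 62·46125+3·953126) = (118179937,5719128)
n=5: (118179937,5719128)∘(62,3) = (62·118179937+427·3·5719128, 62·5719128+3·118179937) = (14653359062,709125747)

62 3
7687 372
953126 46125
118179937 5719128
14653359062 709125747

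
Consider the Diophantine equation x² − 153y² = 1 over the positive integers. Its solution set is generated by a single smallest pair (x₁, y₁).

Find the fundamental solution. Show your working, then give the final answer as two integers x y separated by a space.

2177 176

[12; 2,1,2,2,2,1,2,24] for √153; ℓ=8 ⇒ convergent index 7
a_0=12:  p_0=12·1+0=12,  q_0=12·0+1=1
a_1=2:  p_1=2·12+1=25,  q_1=2·1+0=2
a_2=1:  p_2=1·25+12=37,  q_2=1·2+1=3
a_3=2:  p_3=2·37+25=99,  q_3=2·3+2=8
a_4=2:  p_4=2·99+37=235,  q_4=2·8+3=19
a_5=2:  p_5=2·235+99=569,  q_5=2·19+8=46
a_6=1:  p_6=1·569+235=804,  q_6=1·46+19=65
a_7=2:  p_7=2·804+569=2177,  q_7=2·65+46=176
(x₁, y₁) = (2177, 176);  2177² − 153·176² = 1 ✓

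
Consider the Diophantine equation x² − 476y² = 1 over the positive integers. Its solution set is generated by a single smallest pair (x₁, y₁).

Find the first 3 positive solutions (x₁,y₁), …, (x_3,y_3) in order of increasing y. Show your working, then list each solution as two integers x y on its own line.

28799 1320
1658764801 76029360
95541534979199 4379139075960

[21; 1,4,2,10,2,4,1,42] for √476; ℓ=8 ⇒ convergent index 7
step 0: (21, 1)  from 21·(1,0) + (0,1)
step 1: (22, 1)  from 1·(21,1) + (1,0)
step 2: (109, 5)  from 4·(22,1) + (21,1)
step 3: (240, 11)  from 2·(109,5) + (22,1)
step 4: (2509, 115)  from 10·(240,11) + (109,5)
…
step 6: (23541, 1079)  from 4·(5258,241) + (2509,115)
step 7: (28799, 1320)  from 1·(23541,1079) + (5258,241)
fundamental: x₁=28799, y₁=1320  (since 829382401 − 476·1742400 = 1)
(28799+1320√476)^2 = 1658764801 + 76029360√476
(28799+1320√476)^3 = 95541534979199 + 4379139075960√476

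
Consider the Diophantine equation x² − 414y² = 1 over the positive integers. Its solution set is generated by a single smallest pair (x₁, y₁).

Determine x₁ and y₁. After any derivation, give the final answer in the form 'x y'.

[20; 2,1,7,2,7,1,2,40] for √414; ℓ=8 ⇒ convergent index 7
k=0  a_k=20  p_k/q_k = 20/1
…
k=3  a_k=7  p_k/q_k = 468/23
k=4  a_k=2  p_k/q_k = 997/49
…
k=6  a_k=1  p_k/q_k = 8444/415
k=7  a_k=2  p_k/q_k = 24335/1196
→ (24335, 1196).  Check: 24335²=592192225, 414·1196²=592192224, difference 1.

24335 1196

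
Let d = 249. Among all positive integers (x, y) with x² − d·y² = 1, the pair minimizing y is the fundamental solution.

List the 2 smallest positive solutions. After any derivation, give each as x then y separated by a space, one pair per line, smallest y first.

8553815 542076
146335502108449 9273635639880

√249 = [15; 1,3,1,1,5,…,3,1,30, …], period ℓ=16 (even) → k=15
step 0: (15, 1)  from 15·(1,0) + (0,1)
…
step 4: (142, 9)  from 1·(79,5) + (63,4)
…
step 7: (3582, 227)  from 3·(931,59) + (789,50)
…
step 11: (866765, 54929)  from 5·(150586,9543) + (113835,7214)
…
step 14: (6669699, 422675)  from 3·(1884116,119401) + (1017351,64472)
step 15: (8553815, 542076)  from 1·(6669699,422675) + (1884116,119401)
→ (8553815, 542076).  Check: 8553815²=73167751054225, 249·542076²=73167751054224, difference 1.
(x_2, y_2) = (8553815·8553815 + 249·542076·542076, 8553815·542076 + 542076·8553815) = (146335502108449, 9273635639880)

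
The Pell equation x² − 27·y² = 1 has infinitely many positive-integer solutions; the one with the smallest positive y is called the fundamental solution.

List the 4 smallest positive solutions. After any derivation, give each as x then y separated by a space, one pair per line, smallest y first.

√27 → a₀=5, period (5,10); ℓ=2 even so k=1
step 0: (5, 1)  from 5·(1,0) + (0,1)
step 1: (26, 5)  from 5·(5,1) + (1,0)
fundamental: x₁=26, y₁=5  (since 676 − 27·25 = 1)
(x_2, y_2) = (26·26 + 27·5·5, 26·5 + 5·26) = (1351, 260)
(x_3, y_3) = (26·1351 + 27·5·260, 26·260 + 5·1351) = (70226, 13515)
(x_4, y_4) = (26·70226 + 27·5·13515, 26·13515 + 5·70226) = (3650401, 702520)

26 5
1351 260
70226 13515
3650401 702520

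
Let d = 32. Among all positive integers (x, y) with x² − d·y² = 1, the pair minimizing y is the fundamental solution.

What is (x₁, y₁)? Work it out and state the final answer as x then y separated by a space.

17 3

√32 = [5; 1,1,1,10, …], period ℓ=4 (even) → k=3
a_0=5:  p_0=5·1+0=5,  q_0=5·0+1=1
a_1=1:  p_1=1·5+1=6,  q_1=1·1+0=1
a_2=1:  p_2=1·6+5=11,  q_2=1·1+1=2
a_3=1:  p_3=1·11+6=17,  q_3=1·2+1=3
(x₁, y₁) = (17, 3);  17² − 32·3² = 1 ✓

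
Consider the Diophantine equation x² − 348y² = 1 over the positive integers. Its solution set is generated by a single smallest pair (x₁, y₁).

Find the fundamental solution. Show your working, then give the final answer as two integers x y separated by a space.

√348 = [18; 1,1,1,8,1,1,1,36, …], period ℓ=8 (even) → k=7
i=0: a=18 ⇒ p=18, q=1
i=1: a=1 ⇒ p=19, q=1
i=2: a=1 ⇒ p=37, q=2
i=3: a=1 ⇒ p=56, q=3
…
i=6: a=1 ⇒ p=1026, q=55
i=7: a=1 ⇒ p=1567, q=84
(x₁, y₁) = (1567, 84);  1567² − 348·84² = 1 ✓

1567 84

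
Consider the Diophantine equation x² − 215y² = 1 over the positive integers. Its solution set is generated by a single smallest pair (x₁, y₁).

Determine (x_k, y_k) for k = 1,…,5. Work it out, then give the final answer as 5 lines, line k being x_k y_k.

44 3
3871 264
340604 23229
29969281 2043888
2636956124 179838915

[14; 1,1,1,28] for √215; ℓ=4 ⇒ convergent index 3
a_0=14:  p_0=14·1+0=14,  q_0=14·0+1=1
…
a_2=1:  p_2=1·15+14=29,  q_2=1·1+1=2
a_3=1:  p_3=1·29+15=44,  q_3=1·2+1=3
(x₁, y₁) = (44, 3);  44² − 215·3² = 1 ✓
(44+3√215)^2 = 3871 + 264√215
(44+3√215)^3 = 340604 + 23229√215
(44+3√215)^4 = 29969281 + 2043888√215
(44+3√215)^5 = 2636956124 + 179838915√215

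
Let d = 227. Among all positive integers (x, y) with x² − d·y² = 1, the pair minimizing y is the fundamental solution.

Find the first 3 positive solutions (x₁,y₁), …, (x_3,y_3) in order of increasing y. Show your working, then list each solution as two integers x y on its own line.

[15; 15,30] for √227; ℓ=2 ⇒ convergent index 1
k=0  a_k=15  p_k/q_k = 15/1
k=1  a_k=15  p_k/q_k = 226/15
→ (226, 15).  Check: 226²=51076, 227·15²=51075, difference 1.
n=2: (226,15)∘(226,15) = (226·226+227·15·15, 226·15+15·226) = (102151,6780)
n=3: (102151,6780)∘(226,15) = (226·102151+227·15·6780, 226·6780+15·102151) = (46172026,3064545)

226 15
102151 6780
46172026 3064545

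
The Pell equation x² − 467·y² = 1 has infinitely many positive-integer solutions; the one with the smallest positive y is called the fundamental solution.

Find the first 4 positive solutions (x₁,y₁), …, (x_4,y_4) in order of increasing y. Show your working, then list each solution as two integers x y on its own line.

1625626 75225
5285319783751 244575431700
17183906517558380626 795176361465413175
55869210433019434807260001 2585318735566902940613400

d=467: √d = [21; 1,1,1,1,3,…,1,1,42] (ℓ=14, even), read p_13/q_13
k=0  a_k=21  p_k/q_k = 21/1
k=1  a_k=1  p_k/q_k = 22/1
…
k=4  a_k=1  p_k/q_k = 108/5
…
k=6  a_k=3  p_k/q_k = 1275/59
k=7  a_k=21  p_k/q_k = 27164/1257
…
k=9  a_k=3  p_k/q_k = 275465/12747
…
k=11  a_k=1  p_k/q_k = 633697/29324
k=12  a_k=1  p_k/q_k = 991929/45901
k=13  a_k=1  p_k/q_k = 1625626/75225
(x₁, y₁) = (1625626, 75225);  1625626² − 467·75225² = 1 ✓
k=2:  x_2 = 1625626·1625626+467·75225·75225 = 5285319783751,  y_2 = 1625626·75225+75225·1625626 = 244575431700
k=3:  x_3 = 1625626·5285319783751+467·75225·244575431700 = 17183906517558380626,  y_3 = 1625626·244575431700+75225·5285319783751 = 795176361465413175
k=4:  x_4 = 1625626·17183906517558380626+467·75225·795176361465413175 = 55869210433019434807260001,  y_4 = 1625626·795176361465413175+75225·17183906517558380626 = 2585318735566902940613400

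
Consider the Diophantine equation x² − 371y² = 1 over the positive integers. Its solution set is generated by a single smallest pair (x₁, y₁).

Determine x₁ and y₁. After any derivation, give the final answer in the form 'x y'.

√371 = [19; 3,1,4,1,3,38, …], period ℓ=6 (even) → k=5
a_0=19:  p_0=19·1+0=19,  q_0=19·0+1=1
a_1=3:  p_1=3·19+1=58,  q_1=3·1+0=3
a_2=1:  p_2=1·58+19=77,  q_2=1·3+1=4
…
a_4=1:  p_4=1·366+77=443,  q_4=1·19+4=23
a_5=3:  p_5=3·443+366=1695,  q_5=3·23+19=88
fundamental: x₁=1695, y₁=88  (since 2873025 − 371·7744 = 1)

1695 88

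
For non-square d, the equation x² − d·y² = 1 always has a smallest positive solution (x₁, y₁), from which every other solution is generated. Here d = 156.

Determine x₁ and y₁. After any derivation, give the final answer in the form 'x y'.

25 2

√156 → a₀=12, period (2,24); ℓ=2 even so k=1
step 0: (12, 1)  from 12·(1,0) + (0,1)
step 1: (25, 2)  from 2·(12,1) + (1,0)
→ (25, 2).  Check: 25²=625, 156·2²=624, difference 1.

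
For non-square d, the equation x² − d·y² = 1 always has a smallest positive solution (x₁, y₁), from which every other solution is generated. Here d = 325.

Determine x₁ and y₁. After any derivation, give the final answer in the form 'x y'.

649 36

√325 = [18; 36, …], period ℓ=1 (odd) → k=1
k=0  a_k=18  p_k/q_k = 18/1
k=1  a_k=36  p_k/q_k = 649/36
→ (649, 36).  Check: 649²=421201, 325·36²=421200, difference 1.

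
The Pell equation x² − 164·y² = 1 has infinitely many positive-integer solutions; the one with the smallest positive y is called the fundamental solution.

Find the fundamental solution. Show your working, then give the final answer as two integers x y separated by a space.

√164 → a₀=12, period (1,4,6,4,1,24); ℓ=6 even so k=5
a_0=12:  p_0=12·1+0=12,  q_0=12·0+1=1
…
a_4=4:  p_4=4·397+64=1652,  q_4=4·31+5=129
a_5=1:  p_5=1·1652+397=2049,  q_5=1·129+31=160
fundamental: x₁=2049, y₁=160  (since 4198401 − 164·25600 = 1)

2049 160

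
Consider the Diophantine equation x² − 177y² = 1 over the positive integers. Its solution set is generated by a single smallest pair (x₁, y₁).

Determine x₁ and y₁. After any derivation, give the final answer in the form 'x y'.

62423 4692

√177 = [13; 3,3,2,8,2,3,3,26, …], period ℓ=8 (even) → k=7
step 0: (13, 1)  from 13·(1,0) + (0,1)
…
step 2: (133, 10)  from 3·(40,3) + (13,1)
…
step 6: (18985, 1427)  from 3·(5468,411) + (2581,194)
step 7: (62423, 4692)  from 3·(18985,1427) + (5468,411)
fundamental: x₁=62423, y₁=4692  (since 3896630929 − 177·22014864 = 1)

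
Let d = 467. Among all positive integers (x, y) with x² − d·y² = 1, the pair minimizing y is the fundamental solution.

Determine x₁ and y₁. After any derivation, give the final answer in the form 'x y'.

1625626 75225

√467 = [21; 1,1,1,1,3,…,1,1,42, …], period ℓ=14 (even) → k=13
i=0: a=21 ⇒ p=21, q=1
i=1: a=1 ⇒ p=22, q=1
i=2: a=1 ⇒ p=43, q=2
…
i=4: a=1 ⇒ p=108, q=5
…
i=6: a=3 ⇒ p=1275, q=59
…
i=8: a=3 ⇒ p=82767, q=3830
i=9: a=3 ⇒ p=275465, q=12747
i=10: a=1 ⇒ p=358232, q=16577
…
i=12: a=1 ⇒ p=991929, q=45901
i=13: a=1 ⇒ p=1625626, q=75225
→ (1625626, 75225).  Check: 1625626²=2642659891876, 467·75225²=2642659891875, difference 1.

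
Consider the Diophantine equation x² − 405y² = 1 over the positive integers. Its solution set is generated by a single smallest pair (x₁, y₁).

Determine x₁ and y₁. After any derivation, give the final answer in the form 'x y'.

161 8

[20; 8,40] for √405; ℓ=2 ⇒ convergent index 1
step 0: (20, 1)  from 20·(1,0) + (0,1)
step 1: (161, 8)  from 8·(20,1) + (1,0)
→ (161, 8).  Check: 161²=25921, 405·8²=25920, difference 1.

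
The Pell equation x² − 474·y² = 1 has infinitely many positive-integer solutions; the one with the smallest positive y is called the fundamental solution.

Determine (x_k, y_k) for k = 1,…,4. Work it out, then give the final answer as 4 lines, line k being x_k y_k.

√474 = [21; 1,3,2,1,1,…,3,1,42, …], period ℓ=14 (even) → k=13
a_0=21:  p_0=21·1+0=21,  q_0=21·0+1=1
a_1=1:  p_1=1·21+1=22,  q_1=1·1+0=1
a_2=3:  p_2=3·22+21=87,  q_2=3·1+1=4
a_3=2:  p_3=2·87+22=196,  q_3=2·4+1=9
…
a_5=1:  p_5=1·283+196=479,  q_5=1·13+9=22
a_6=1:  p_6=1·479+283=762,  q_6=1·22+13=35
a_7=6:  p_7=6·762+479=5051,  q_7=6·35+22=232
a_8=1:  p_8=1·5051+762=5813,  q_8=1·232+35=267
a_9=1:  p_9=1·5813+5051=10864,  q_9=1·267+232=499
a_10=1:  p_10=1·10864+5813=16677,  q_10=1·499+267=766
a_11=2:  p_11=2·16677+10864=44218,  q_11=2·766+499=2031
a_12=3:  p_12=3·44218+16677=149331,  q_12=3·2031+766=6859
a_13=1:  p_13=1·149331+44218=193549,  q_13=1·6859+2031=8890
→ (193549, 8890).  Check: 193549²=37461215401, 474·8890²=37461215400, difference 1.
(193549+8890√474)^2 = 74922430801 + 3441301220√474
(193549+8890√474)^3 = 29002323118011949 + 1332120819650670√474
(193549+8890√474)^4 = 11226741274261267003201 + 515661305041693754440√474

193549 8890
74922430801 3441301220
29002323118011949 1332120819650670
11226741274261267003201 515661305041693754440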